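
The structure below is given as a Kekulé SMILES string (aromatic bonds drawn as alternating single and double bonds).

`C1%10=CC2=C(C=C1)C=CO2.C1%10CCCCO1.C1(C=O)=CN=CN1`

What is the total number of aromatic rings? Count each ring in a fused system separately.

The SMILES encodes a six-membered carbon ring with three alternating C=C double bonds, fused to a five-membered ring containing one oxygen and two C=C double bonds; a six-membered saturated ring of five carbons and one oxygen; a five-membered ring with nitrogens at positions 1 and 3 (one bearing H, one in a C=N bond) and two double bonds.
The fused 6/5-membered bicyclic (with one oxygen) is a single π system with 9 sp² atoms and 10 π electrons from ring double bonds plus a heteroatom lone pair. 10 = 4(2)+2, so the system is aromatic and both rings count as aromatic (benzofuran).
The 6-membered ring with one oxygen has only sp³ atoms, so it is not fully conjugated — not aromatic (tetrahydropyran).
The 5-membered ring with two nitrogens (one N–H, one =N–) has a continuous p-orbital overlap around the ring; 2 ring double bonds (4 π electrons) plus a heteroatom lone pair (2) give 6 π electrons. Since 6 = 4n+2 (n=1), it is aromatic (imidazole).
3 of the 4 rings are aromatic. Total: 3.

3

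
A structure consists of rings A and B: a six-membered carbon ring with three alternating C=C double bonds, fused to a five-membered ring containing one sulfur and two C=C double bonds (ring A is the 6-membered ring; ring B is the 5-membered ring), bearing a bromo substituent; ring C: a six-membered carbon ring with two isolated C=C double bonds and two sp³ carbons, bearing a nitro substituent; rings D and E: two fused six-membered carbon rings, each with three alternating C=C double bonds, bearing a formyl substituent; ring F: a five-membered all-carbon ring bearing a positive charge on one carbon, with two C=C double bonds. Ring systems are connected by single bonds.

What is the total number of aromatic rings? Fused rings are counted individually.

Rings A and B form a fused bicyclic system (with one sulfur) with 9 sp² atoms and 10 π electrons from ring double bonds plus a heteroatom lone pair. 10 = 4(2)+2, so the system is aromatic and both rings count as aromatic (benzothiophene).
Ring C has two sp³ carbons, so it is not fully conjugated — not aromatic (1,4-cyclohexadiene).
Rings D and E form a fused bicyclic system with 10 sp² atoms and 10 π electrons from ring double bonds. 10 = 4(2)+2, so the system is aromatic and both rings count as aromatic (naphthalene).
Ring F has only sp² ring atoms; a planar conformation would have a fully conjugated π system of 4 electrons. But 4 = 4(1), which is 4n not 4n+2, so ring F is not aromatic (cyclopentadienyl cation).
Aromatic: A, B, D, E. Total: 4.

4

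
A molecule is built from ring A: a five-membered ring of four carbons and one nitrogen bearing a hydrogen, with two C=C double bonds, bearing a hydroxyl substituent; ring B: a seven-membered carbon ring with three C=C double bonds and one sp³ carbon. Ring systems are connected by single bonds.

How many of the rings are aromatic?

1

Ring A is planar and fully conjugated; 2 ring double bonds (4 π electrons) plus a heteroatom lone pair (2) give 6 π electrons. 6 = 4(1)+2, so ring A is aromatic (pyrrole).
Ring B has one sp³ carbon, so it is not fully conjugated — not aromatic (cycloheptatriene).
Aromatic: A. Total: 1.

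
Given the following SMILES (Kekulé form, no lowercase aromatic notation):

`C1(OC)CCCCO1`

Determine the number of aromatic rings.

0

The SMILES encodes a six-membered saturated ring of five carbons and one oxygen.
The 6-membered ring with one oxygen has only sp³ atoms, so it is not fully conjugated — not aromatic (tetrahydropyran).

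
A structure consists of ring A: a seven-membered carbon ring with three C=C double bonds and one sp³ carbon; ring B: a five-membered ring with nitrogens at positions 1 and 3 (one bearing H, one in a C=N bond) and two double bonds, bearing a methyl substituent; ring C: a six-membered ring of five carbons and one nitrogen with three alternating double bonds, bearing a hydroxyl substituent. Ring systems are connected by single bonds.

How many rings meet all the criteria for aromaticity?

Ring A has one sp³ carbon, so it is not fully conjugated — not aromatic (cycloheptatriene).
Ring B is fully conjugated (every ring atom contributes a p orbital); 2 ring double bonds (4 π electrons) plus a heteroatom lone pair (2) give 6 π electrons. That satisfies 4n+2 with n=1, so ring B is aromatic (imidazole).
Ring C has a continuous p-orbital overlap around the ring; 3 ring double bonds give 6 π electrons. Since 6 = 4n+2 (n=1), ring C is aromatic (pyridine).
Aromatic: B, C. Total: 2.

2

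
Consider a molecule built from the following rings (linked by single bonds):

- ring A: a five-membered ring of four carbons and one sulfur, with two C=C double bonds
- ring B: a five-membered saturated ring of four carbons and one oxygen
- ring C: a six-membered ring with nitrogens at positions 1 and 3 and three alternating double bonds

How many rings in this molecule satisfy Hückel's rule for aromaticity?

2

Ring A has a continuous p-orbital overlap around the ring; 2 ring double bonds (4 π electrons) plus a heteroatom lone pair (2) give 6 π electrons. That satisfies 4n+2 with n=1, so ring A is aromatic (thiophene).
Ring B has only sp³ atoms, so it is not fully conjugated — not aromatic (tetrahydrofuran).
Ring C is fully conjugated (every ring atom contributes a p orbital); 3 ring double bonds give 6 π electrons. That satisfies 4n+2 with n=1, so ring C is aromatic (pyrimidine).
Aromatic: A, C. Total: 2.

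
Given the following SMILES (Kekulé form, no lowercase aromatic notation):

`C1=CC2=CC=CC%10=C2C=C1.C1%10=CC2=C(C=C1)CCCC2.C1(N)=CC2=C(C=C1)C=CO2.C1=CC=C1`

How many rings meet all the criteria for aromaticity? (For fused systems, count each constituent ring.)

The SMILES encodes two fused six-membered carbon rings, each with three alternating C=C double bonds; a six-membered carbon ring with three alternating C=C double bonds, fused to a saturated six-membered carbon ring; a six-membered carbon ring with three alternating C=C double bonds, fused to a five-membered ring containing one oxygen and two C=C double bonds; a four-membered carbon ring with two alternating C=C double bonds.
The fused 6/6-membered bicyclic is a single π system with 10 sp² atoms and 10 π electrons from ring double bonds. 10 = 4(2)+2, so the system is aromatic and both rings count as aromatic (naphthalene).
The 6-membered ring is planar and fully conjugated; 3 ring double bonds give 6 π electrons. 6 = 4(1)+2, so it is aromatic (benzene ring).
The second 6-membered ring has four sp³ carbons, so it is not fully conjugated — not aromatic (cyclohexane ring).
The fused 6/5-membered bicyclic (with one oxygen) is a single π system with 9 sp² atoms and 10 π electrons from ring double bonds plus a heteroatom lone pair. 10 = 4(2)+2, so the system is aromatic and both rings count as aromatic (benzofuran).
The 4-membered ring has only sp² ring atoms; a planar conformation would have a fully conjugated π system of 4 electrons. But 4 = 4(1), which is 4n not 4n+2, so it is not aromatic (cyclobutadiene) — cyclobutadiene is antiaromatic and distorts to a rectangle.
5 of the 7 rings are aromatic. Total: 5.

5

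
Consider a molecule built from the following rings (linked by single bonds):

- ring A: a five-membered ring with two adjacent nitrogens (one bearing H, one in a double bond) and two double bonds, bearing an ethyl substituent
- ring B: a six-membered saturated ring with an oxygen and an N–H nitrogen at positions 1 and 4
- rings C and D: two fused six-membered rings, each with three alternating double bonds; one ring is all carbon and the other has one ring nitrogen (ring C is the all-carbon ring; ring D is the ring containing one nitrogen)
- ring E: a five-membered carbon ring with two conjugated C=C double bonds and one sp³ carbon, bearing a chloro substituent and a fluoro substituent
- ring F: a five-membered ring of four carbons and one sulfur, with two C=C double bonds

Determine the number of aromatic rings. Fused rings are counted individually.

Ring A is fully conjugated (every ring atom contributes a p orbital); 2 ring double bonds (4 π electrons) plus a heteroatom lone pair (2) give 6 π electrons. 6 = 4(1)+2, so ring A is aromatic (pyrazole).
Ring B has only sp³ atoms, so it is not fully conjugated — not aromatic (morpholine).
Rings C and D form a fused bicyclic system (with one nitrogen) with 10 sp² atoms and 10 π electrons from ring double bonds. 10 = 4(2)+2, so the system is aromatic and both rings count as aromatic (quinoline).
Ring E has one sp³ carbon, so it is not fully conjugated — not aromatic (cyclopentadiene).
Ring F is planar and fully conjugated; 2 ring double bonds (4 π electrons) plus a heteroatom lone pair (2) give 6 π electrons. Since 6 = 4n+2 (n=1), ring F is aromatic (thiophene).
Aromatic: A, C, D, F. Total: 4.

4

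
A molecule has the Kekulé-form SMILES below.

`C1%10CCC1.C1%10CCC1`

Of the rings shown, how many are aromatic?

0

The SMILES encodes a four-membered saturated carbon ring; a four-membered saturated carbon ring.
The 4-membered ring has only sp³ atoms, so it is not fully conjugated — not aromatic (cyclobutane).
The second 4-membered ring has only sp³ atoms, so it is not fully conjugated — not aromatic (cyclobutane).
None of the rings are aromatic. Total: 0.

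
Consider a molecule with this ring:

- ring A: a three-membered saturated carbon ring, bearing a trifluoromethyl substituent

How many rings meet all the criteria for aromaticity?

Ring A has only sp³ atoms, so it is not fully conjugated — not aromatic (cyclopropane).

0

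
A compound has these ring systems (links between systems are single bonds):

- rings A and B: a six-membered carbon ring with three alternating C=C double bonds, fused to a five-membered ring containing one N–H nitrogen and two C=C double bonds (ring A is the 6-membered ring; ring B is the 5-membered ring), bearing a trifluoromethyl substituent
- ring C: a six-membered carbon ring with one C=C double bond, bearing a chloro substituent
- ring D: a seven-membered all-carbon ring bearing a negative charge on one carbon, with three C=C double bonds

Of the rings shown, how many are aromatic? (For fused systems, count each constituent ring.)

2

Rings A and B form a fused bicyclic system (with one N–H) with 9 sp² atoms and 10 π electrons from ring double bonds plus a heteroatom lone pair. 10 = 4(2)+2, so the system is aromatic and both rings count as aromatic (indole).
Ring C has four sp³ carbons, so it is not fully conjugated — not aromatic (cyclohexene).
Ring D has only sp² ring atoms; a planar conformation would have a fully conjugated π system of 8 electrons. But 8 = 4(2), which is 4n not 4n+2, so ring D is not aromatic (cycloheptatrienyl anion).
Aromatic: A, B. Total: 2.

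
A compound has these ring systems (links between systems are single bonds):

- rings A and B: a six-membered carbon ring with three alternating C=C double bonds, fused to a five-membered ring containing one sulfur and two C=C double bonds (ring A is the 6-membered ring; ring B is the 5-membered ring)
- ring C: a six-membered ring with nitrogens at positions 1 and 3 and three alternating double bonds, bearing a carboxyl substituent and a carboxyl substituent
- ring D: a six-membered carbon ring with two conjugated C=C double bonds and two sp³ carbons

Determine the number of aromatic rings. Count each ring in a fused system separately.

3

Rings A and B form a fused bicyclic system (with one sulfur) with 9 sp² atoms and 10 π electrons from ring double bonds plus a heteroatom lone pair. 10 = 4(2)+2, so the system is aromatic and both rings count as aromatic (benzothiophene).
Ring C has a continuous p-orbital overlap around the ring; 3 ring double bonds give 6 π electrons. Since 6 = 4n+2 (n=1), ring C is aromatic (pyrimidine).
Ring D has two sp³ carbons, so it is not fully conjugated — not aromatic (1,3-cyclohexadiene).
Aromatic: A, B, C. Total: 3.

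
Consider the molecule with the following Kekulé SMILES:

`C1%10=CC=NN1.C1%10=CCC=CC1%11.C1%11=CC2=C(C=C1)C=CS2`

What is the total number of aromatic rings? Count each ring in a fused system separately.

3

The SMILES encodes a five-membered ring with two adjacent nitrogens (one bearing H, one in a double bond) and two double bonds; a six-membered carbon ring with two isolated C=C double bonds and two sp³ carbons; a six-membered carbon ring with three alternating C=C double bonds, fused to a five-membered ring containing one sulfur and two C=C double bonds.
The 5-membered ring with two adjacent nitrogens (one N–H, one =N–) is fully conjugated (every ring atom contributes a p orbital); 2 ring double bonds (4 π electrons) plus a heteroatom lone pair (2) give 6 π electrons. 6 = 4(1)+2, so it is aromatic (pyrazole).
The 6-membered ring has two sp³ carbons, so it is not fully conjugated — not aromatic (1,4-cyclohexadiene).
The fused 6/5-membered bicyclic (with one sulfur) is a single π system with 9 sp² atoms and 10 π electrons from ring double bonds plus a heteroatom lone pair. 10 = 4(2)+2, so the system is aromatic and both rings count as aromatic (benzothiophene).
3 of the 4 rings are aromatic. Total: 3.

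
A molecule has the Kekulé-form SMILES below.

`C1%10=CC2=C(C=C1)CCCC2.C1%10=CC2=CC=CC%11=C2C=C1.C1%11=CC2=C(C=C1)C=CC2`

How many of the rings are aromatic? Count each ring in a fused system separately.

The SMILES encodes a six-membered carbon ring with three alternating C=C double bonds, fused to a saturated six-membered carbon ring; two fused six-membered carbon rings, each with three alternating C=C double bonds; a six-membered carbon ring with three alternating C=C double bonds, fused to a five-membered carbon ring containing one C=C double bond and one sp³ carbon.
The 6-membered ring has a continuous p-orbital overlap around the ring; 3 ring double bonds give 6 π electrons. Since 6 = 4n+2 (n=1), it is aromatic (benzene ring).
The second 6-membered ring has four sp³ carbons, so it is not fully conjugated — not aromatic (cyclohexane ring).
The fused 6/6-membered bicyclic is a single π system with 10 sp² atoms and 10 π electrons from ring double bonds. 10 = 4(2)+2, so the system is aromatic and both rings count as aromatic (naphthalene).
The third 6-membered ring has a continuous p-orbital overlap around the ring; 3 ring double bonds give 6 π electrons. 6 = 4(1)+2, so it is aromatic (benzene ring).
The 5-membered ring has one sp³ carbon, so it is not fully conjugated — not aromatic (cyclopentene ring).
4 of the 6 rings are aromatic. Total: 4.

4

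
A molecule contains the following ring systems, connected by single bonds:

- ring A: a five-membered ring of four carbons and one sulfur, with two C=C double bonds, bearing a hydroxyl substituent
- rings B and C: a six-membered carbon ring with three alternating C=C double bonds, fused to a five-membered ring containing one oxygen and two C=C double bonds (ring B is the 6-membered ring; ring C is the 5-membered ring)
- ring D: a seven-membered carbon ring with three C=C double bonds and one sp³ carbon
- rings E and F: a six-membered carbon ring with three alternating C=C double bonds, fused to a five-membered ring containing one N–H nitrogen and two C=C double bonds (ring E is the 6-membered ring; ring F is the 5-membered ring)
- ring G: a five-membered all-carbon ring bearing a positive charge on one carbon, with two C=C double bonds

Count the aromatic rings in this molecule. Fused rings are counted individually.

Ring A has a continuous p-orbital overlap around the ring; 2 ring double bonds (4 π electrons) plus a heteroatom lone pair (2) give 6 π electrons. That satisfies 4n+2 with n=1, so ring A is aromatic (thiophene).
Rings B and C form a fused bicyclic system (with one oxygen) with 9 sp² atoms and 10 π electrons from ring double bonds plus a heteroatom lone pair. 10 = 4(2)+2, so the system is aromatic and both rings count as aromatic (benzofuran).
Ring D has one sp³ carbon, so it is not fully conjugated — not aromatic (cycloheptatriene).
Rings E and F form a fused bicyclic system (with one N–H) with 9 sp² atoms and 10 π electrons from ring double bonds plus a heteroatom lone pair. 10 = 4(2)+2, so the system is aromatic and both rings count as aromatic (indole).
Ring G has only sp² ring atoms; a planar conformation would have a fully conjugated π system of 4 electrons. But 4 = 4(1), which is 4n not 4n+2, so ring G is not aromatic (cyclopentadienyl cation).
Aromatic: A, B, C, E, F. Total: 5.

5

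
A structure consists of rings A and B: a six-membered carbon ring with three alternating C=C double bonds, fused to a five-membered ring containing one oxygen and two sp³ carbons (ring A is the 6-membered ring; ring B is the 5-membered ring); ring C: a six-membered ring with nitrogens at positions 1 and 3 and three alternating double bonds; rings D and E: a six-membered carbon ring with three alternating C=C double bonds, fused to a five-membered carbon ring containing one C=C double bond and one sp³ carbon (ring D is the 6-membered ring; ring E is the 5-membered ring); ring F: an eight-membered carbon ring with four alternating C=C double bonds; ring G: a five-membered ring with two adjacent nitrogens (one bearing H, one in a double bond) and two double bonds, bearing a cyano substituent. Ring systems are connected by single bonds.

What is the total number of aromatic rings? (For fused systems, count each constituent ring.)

Ring A is planar and fully conjugated; 3 ring double bonds give 6 π electrons. That satisfies 4n+2 with n=1, so ring A is aromatic (benzene ring).
Ring B has two sp³ carbons, so it is not fully conjugated — not aromatic (oxolane ring).
Ring C is planar and fully conjugated; 3 ring double bonds give 6 π electrons. 6 = 4(1)+2, so ring C is aromatic (pyrimidine).
Ring D is fully conjugated (every ring atom contributes a p orbital); 3 ring double bonds give 6 π electrons. That satisfies 4n+2 with n=1, so ring D is aromatic (benzene ring).
Ring E has one sp³ carbon, so it is not fully conjugated — not aromatic (cyclopentene ring).
Ring F has only sp² ring atoms; a planar conformation would have a fully conjugated π system of 8 electrons. But 8 = 4(2), which is 4n not 4n+2, so ring F is not aromatic (cyclooctatetraene) — cyclooctatetraene distorts into a non-planar tub to avoid antiaromaticity.
Ring G is fully conjugated (every ring atom contributes a p orbital); 2 ring double bonds (4 π electrons) plus a heteroatom lone pair (2) give 6 π electrons. 6 = 4(1)+2, so ring G is aromatic (pyrazole).
Aromatic: A, C, D, G. Total: 4.

4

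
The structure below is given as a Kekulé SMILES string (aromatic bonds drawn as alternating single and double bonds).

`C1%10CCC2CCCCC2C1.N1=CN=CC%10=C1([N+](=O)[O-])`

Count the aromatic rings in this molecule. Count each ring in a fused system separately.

1

The SMILES encodes two fused six-membered saturated carbon rings; a six-membered ring with nitrogens at positions 1 and 3 and three alternating double bonds.
The 6-membered ring has only sp³ atoms, so it is not fully conjugated — not aromatic (cyclohexane ring).
The second 6-membered ring has only sp³ atoms, so it is not fully conjugated — not aromatic (cyclohexane ring).
The 6-membered ring with two nitrogens (1,3) is fully conjugated (every ring atom contributes a p orbital); 3 ring double bonds give 6 π electrons. 6 = 4(1)+2, so it is aromatic (pyrimidine).
1 of the 3 rings is aromatic. Total: 1.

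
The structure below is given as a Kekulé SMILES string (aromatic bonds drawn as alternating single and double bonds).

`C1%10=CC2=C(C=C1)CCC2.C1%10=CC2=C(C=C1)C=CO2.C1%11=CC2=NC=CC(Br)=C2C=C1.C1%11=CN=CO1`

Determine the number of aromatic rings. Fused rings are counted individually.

The SMILES encodes a six-membered carbon ring with three alternating C=C double bonds, fused to a saturated five-membered carbon ring; a six-membered carbon ring with three alternating C=C double bonds, fused to a five-membered ring containing one oxygen and two C=C double bonds; two fused six-membered rings, each with three alternating double bonds; one ring is all carbon and the other has one ring nitrogen; a five-membered ring with an oxygen at position 1 and a nitrogen at position 3 (in a C=N bond), with two double bonds.
The 6-membered ring is planar and fully conjugated; 3 ring double bonds give 6 π electrons. Since 6 = 4n+2 (n=1), it is aromatic (benzene ring).
The 5-membered ring has three sp³ carbons, so it is not fully conjugated — not aromatic (cyclopentane ring).
The fused 6/5-membered bicyclic (with one oxygen) is a single π system with 9 sp² atoms and 10 π electrons from ring double bonds plus a heteroatom lone pair. 10 = 4(2)+2, so the system is aromatic and both rings count as aromatic (benzofuran).
The fused 6/6-membered bicyclic (with one nitrogen) is a single π system with 10 sp² atoms and 10 π electrons from ring double bonds. 10 = 4(2)+2, so the system is aromatic and both rings count as aromatic (quinoline).
The 5-membered ring with one oxygen and one =N– is planar and fully conjugated; 2 ring double bonds (4 π electrons) plus a heteroatom lone pair (2) give 6 π electrons. 6 = 4(1)+2, so it is aromatic (oxazole).
6 of the 7 rings are aromatic. Total: 6.

6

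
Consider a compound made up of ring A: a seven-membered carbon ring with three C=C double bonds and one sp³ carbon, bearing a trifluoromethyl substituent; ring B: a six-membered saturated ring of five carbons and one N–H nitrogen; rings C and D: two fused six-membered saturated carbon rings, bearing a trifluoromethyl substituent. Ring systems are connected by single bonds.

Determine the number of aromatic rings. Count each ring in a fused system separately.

0

Ring A has one sp³ carbon, so it is not fully conjugated — not aromatic (cycloheptatriene).
Ring B has only sp³ atoms, so it is not fully conjugated — not aromatic (piperidine).
Ring C has only sp³ atoms, so it is not fully conjugated — not aromatic (cyclohexane ring).
Ring D has only sp³ atoms, so it is not fully conjugated — not aromatic (cyclohexane ring).
No ring is aromatic. Total: 0.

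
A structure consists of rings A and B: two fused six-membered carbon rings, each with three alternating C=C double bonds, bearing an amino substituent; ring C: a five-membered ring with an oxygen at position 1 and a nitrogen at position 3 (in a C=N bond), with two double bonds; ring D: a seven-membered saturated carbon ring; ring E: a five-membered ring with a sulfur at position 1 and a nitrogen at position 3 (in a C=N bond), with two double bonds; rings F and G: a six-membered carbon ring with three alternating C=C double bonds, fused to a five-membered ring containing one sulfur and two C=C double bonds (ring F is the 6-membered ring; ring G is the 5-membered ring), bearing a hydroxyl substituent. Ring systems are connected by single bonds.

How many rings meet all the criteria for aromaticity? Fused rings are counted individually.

6

Rings A and B form a fused bicyclic system with 10 sp² atoms and 10 π electrons from ring double bonds. 10 = 4(2)+2, so the system is aromatic and both rings count as aromatic (naphthalene).
Ring C is fully conjugated (every ring atom contributes a p orbital); 2 ring double bonds (4 π electrons) plus a heteroatom lone pair (2) give 6 π electrons. 6 = 4(1)+2, so ring C is aromatic (oxazole).
Ring D has only sp³ atoms, so it is not fully conjugated — not aromatic (cycloheptane).
Ring E is fully conjugated (every ring atom contributes a p orbital); 2 ring double bonds (4 π electrons) plus a heteroatom lone pair (2) give 6 π electrons. Since 6 = 4n+2 (n=1), ring E is aromatic (thiazole).
Rings F and G form a fused bicyclic system (with one sulfur) with 9 sp² atoms and 10 π electrons from ring double bonds plus a heteroatom lone pair. 10 = 4(2)+2, so the system is aromatic and both rings count as aromatic (benzothiophene).
Aromatic: A, B, C, E, F, G. Total: 6.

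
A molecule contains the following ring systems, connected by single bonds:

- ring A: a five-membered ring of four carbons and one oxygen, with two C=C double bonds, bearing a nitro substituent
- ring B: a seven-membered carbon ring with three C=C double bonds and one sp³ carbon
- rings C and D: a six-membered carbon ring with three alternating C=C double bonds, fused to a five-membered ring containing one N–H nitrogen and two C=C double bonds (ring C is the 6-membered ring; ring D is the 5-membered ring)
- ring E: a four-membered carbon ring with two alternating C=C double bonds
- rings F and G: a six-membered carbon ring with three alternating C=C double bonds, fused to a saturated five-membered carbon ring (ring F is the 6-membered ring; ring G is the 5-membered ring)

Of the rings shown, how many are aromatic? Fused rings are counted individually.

Ring A is planar and fully conjugated; 2 ring double bonds (4 π electrons) plus a heteroatom lone pair (2) give 6 π electrons. 6 = 4(1)+2, so ring A is aromatic (furan).
Ring B has one sp³ carbon, so it is not fully conjugated — not aromatic (cycloheptatriene).
Rings C and D form a fused bicyclic system (with one N–H) with 9 sp² atoms and 10 π electrons from ring double bonds plus a heteroatom lone pair. 10 = 4(2)+2, so the system is aromatic and both rings count as aromatic (indole).
Ring E has only sp² ring atoms; a planar conformation would have a fully conjugated π system of 4 electrons. But 4 = 4(1), which is 4n not 4n+2, so ring E is not aromatic (cyclobutadiene) — cyclobutadiene is antiaromatic and distorts to a rectangle.
Ring F is fully conjugated (every ring atom contributes a p orbital); 3 ring double bonds give 6 π electrons. Since 6 = 4n+2 (n=1), ring F is aromatic (benzene ring).
Ring G has three sp³ carbons, so it is not fully conjugated — not aromatic (cyclopentane ring).
Aromatic: A, C, D, F. Total: 4.

4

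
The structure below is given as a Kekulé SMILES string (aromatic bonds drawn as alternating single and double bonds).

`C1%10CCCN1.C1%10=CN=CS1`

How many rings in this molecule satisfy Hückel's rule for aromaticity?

1

The SMILES encodes a five-membered saturated ring of four carbons and one N–H nitrogen; a five-membered ring with a sulfur at position 1 and a nitrogen at position 3 (in a C=N bond), with two double bonds.
The 5-membered ring with one N–H has only sp³ atoms, so it is not fully conjugated — not aromatic (pyrrolidine).
The 5-membered ring with one sulfur and one =N– is fully conjugated (every ring atom contributes a p orbital); 2 ring double bonds (4 π electrons) plus a heteroatom lone pair (2) give 6 π electrons. 6 = 4(1)+2, so it is aromatic (thiazole).
1 of the 2 rings is aromatic. Total: 1.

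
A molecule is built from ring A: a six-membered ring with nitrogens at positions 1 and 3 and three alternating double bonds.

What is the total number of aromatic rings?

Ring A has a continuous p-orbital overlap around the ring; 3 ring double bonds give 6 π electrons. Since 6 = 4n+2 (n=1), ring A is aromatic (pyrimidine).

1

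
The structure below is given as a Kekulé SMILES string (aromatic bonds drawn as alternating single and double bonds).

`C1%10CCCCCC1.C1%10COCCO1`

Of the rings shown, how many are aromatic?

0

The SMILES encodes a seven-membered saturated carbon ring; a six-membered saturated ring with oxygens at positions 1 and 4.
The 7-membered ring has only sp³ atoms, so it is not fully conjugated — not aromatic (cycloheptane).
The 6-membered ring with two oxygens (1,4) has only sp³ atoms, so it is not fully conjugated — not aromatic (1,4-dioxane).
None of the rings are aromatic. Total: 0.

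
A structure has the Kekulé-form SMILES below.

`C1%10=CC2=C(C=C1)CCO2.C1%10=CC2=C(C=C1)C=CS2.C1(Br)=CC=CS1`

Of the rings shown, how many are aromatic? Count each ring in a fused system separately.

4

The SMILES encodes a six-membered carbon ring with three alternating C=C double bonds, fused to a five-membered ring containing one oxygen and two sp³ carbons; a six-membered carbon ring with three alternating C=C double bonds, fused to a five-membered ring containing one sulfur and two C=C double bonds; a five-membered ring of four carbons and one sulfur, with two C=C double bonds.
The 6-membered ring is planar and fully conjugated; 3 ring double bonds give 6 π electrons. Since 6 = 4n+2 (n=1), it is aromatic (benzene ring).
The 5-membered ring with one oxygen has two sp³ carbons, so it is not fully conjugated — not aromatic (oxolane ring).
The fused 6/5-membered bicyclic (with one sulfur) is a single π system with 9 sp² atoms and 10 π electrons from ring double bonds plus a heteroatom lone pair. 10 = 4(2)+2, so the system is aromatic and both rings count as aromatic (benzothiophene).
The 5-membered ring with one sulfur is fully conjugated (every ring atom contributes a p orbital); 2 ring double bonds (4 π electrons) plus a heteroatom lone pair (2) give 6 π electrons. That satisfies 4n+2 with n=1, so it is aromatic (thiophene).
4 of the 5 rings are aromatic. Total: 4.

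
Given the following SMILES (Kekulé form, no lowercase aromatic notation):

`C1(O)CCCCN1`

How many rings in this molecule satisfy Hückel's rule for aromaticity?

0

The SMILES encodes a six-membered saturated ring of five carbons and one N–H nitrogen.
The 6-membered ring with one N–H has only sp³ atoms, so it is not fully conjugated — not aromatic (piperidine).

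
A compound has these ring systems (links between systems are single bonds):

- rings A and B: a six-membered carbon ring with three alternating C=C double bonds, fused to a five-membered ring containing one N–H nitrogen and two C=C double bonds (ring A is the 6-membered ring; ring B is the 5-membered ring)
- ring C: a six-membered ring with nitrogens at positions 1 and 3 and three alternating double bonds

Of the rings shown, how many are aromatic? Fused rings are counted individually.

Rings A and B form a fused bicyclic system (with one N–H) with 9 sp² atoms and 10 π electrons from ring double bonds plus a heteroatom lone pair. 10 = 4(2)+2, so the system is aromatic and both rings count as aromatic (indole).
Ring C has a continuous p-orbital overlap around the ring; 3 ring double bonds give 6 π electrons. 6 = 4(1)+2, so ring C is aromatic (pyrimidine).
Aromatic: A, B, C. Total: 3.

3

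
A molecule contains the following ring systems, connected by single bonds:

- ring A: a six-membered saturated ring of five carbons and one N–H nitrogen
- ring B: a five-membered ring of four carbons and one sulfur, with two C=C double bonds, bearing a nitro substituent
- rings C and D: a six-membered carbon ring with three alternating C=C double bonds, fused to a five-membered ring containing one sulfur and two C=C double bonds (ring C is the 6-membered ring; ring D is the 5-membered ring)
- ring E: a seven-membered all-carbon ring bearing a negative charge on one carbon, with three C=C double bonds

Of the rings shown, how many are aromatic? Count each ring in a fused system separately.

3

Ring A has only sp³ atoms, so it is not fully conjugated — not aromatic (piperidine).
Ring B is planar and fully conjugated; 2 ring double bonds (4 π electrons) plus a heteroatom lone pair (2) give 6 π electrons. That satisfies 4n+2 with n=1, so ring B is aromatic (thiophene).
Rings C and D form a fused bicyclic system (with one sulfur) with 9 sp² atoms and 10 π electrons from ring double bonds plus a heteroatom lone pair. 10 = 4(2)+2, so the system is aromatic and both rings count as aromatic (benzothiophene).
Ring E has only sp² ring atoms; a planar conformation would have a fully conjugated π system of 8 electrons. But 8 = 4(2), which is 4n not 4n+2, so ring E is not aromatic (cycloheptatrienyl anion).
Aromatic: B, C, D. Total: 3.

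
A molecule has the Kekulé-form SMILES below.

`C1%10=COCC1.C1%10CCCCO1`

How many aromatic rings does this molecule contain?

0

The SMILES encodes a five-membered ring of four carbons and one oxygen, with one C=C double bond and two sp³ carbons; a six-membered saturated ring of five carbons and one oxygen.
The 5-membered ring with one oxygen has two sp³ carbons, so it is not fully conjugated — not aromatic (2,3-dihydrofuran).
The 6-membered ring with one oxygen has only sp³ atoms, so it is not fully conjugated — not aromatic (tetrahydropyran).
None of the rings are aromatic. Total: 0.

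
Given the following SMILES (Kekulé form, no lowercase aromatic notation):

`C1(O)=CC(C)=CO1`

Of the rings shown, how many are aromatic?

The SMILES encodes a five-membered ring of four carbons and one oxygen, with two C=C double bonds.
The 5-membered ring with one oxygen is fully conjugated (every ring atom contributes a p orbital); 2 ring double bonds (4 π electrons) plus a heteroatom lone pair (2) give 6 π electrons. That satisfies 4n+2 with n=1, so it is aromatic (furan).

1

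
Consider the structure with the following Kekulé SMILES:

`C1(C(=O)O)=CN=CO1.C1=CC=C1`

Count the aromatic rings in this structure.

The SMILES encodes a five-membered ring with an oxygen at position 1 and a nitrogen at position 3 (in a C=N bond), with two double bonds; a four-membered carbon ring with two alternating C=C double bonds.
The 5-membered ring with one oxygen and one =N– is fully conjugated (every ring atom contributes a p orbital); 2 ring double bonds (4 π electrons) plus a heteroatom lone pair (2) give 6 π electrons. Since 6 = 4n+2 (n=1), it is aromatic (oxazole).
The 4-membered ring has only sp² ring atoms; a planar conformation would have a fully conjugated π system of 4 electrons. But 4 = 4(1), which is 4n not 4n+2, so it is not aromatic (cyclobutadiene) — cyclobutadiene is antiaromatic and distorts to a rectangle.
1 of the 2 rings is aromatic. Total: 1.

1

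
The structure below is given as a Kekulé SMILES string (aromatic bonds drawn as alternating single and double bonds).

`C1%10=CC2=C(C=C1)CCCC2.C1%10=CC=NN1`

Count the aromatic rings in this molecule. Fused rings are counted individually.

The SMILES encodes a six-membered carbon ring with three alternating C=C double bonds, fused to a saturated six-membered carbon ring; a five-membered ring with two adjacent nitrogens (one bearing H, one in a double bond) and two double bonds.
The 6-membered ring has a continuous p-orbital overlap around the ring; 3 ring double bonds give 6 π electrons. That satisfies 4n+2 with n=1, so it is aromatic (benzene ring).
The second 6-membered ring has four sp³ carbons, so it is not fully conjugated — not aromatic (cyclohexane ring).
The 5-membered ring with two adjacent nitrogens (one N–H, one =N–) has a continuous p-orbital overlap around the ring; 2 ring double bonds (4 π electrons) plus a heteroatom lone pair (2) give 6 π electrons. Since 6 = 4n+2 (n=1), it is aromatic (pyrazole).
2 of the 3 rings are aromatic. Total: 2.

2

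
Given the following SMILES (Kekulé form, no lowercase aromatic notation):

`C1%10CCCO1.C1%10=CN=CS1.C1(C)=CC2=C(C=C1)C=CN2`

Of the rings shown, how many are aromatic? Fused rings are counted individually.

3

The SMILES encodes a five-membered saturated ring of four carbons and one oxygen; a five-membered ring with a sulfur at position 1 and a nitrogen at position 3 (in a C=N bond), with two double bonds; a six-membered carbon ring with three alternating C=C double bonds, fused to a five-membered ring containing one N–H nitrogen and two C=C double bonds.
The 5-membered ring with one oxygen has only sp³ atoms, so it is not fully conjugated — not aromatic (tetrahydrofuran).
The 5-membered ring with one sulfur and one =N– is fully conjugated (every ring atom contributes a p orbital); 2 ring double bonds (4 π electrons) plus a heteroatom lone pair (2) give 6 π electrons. 6 = 4(1)+2, so it is aromatic (thiazole).
The fused 6/5-membered bicyclic (with one N–H) is a single π system with 9 sp² atoms and 10 π electrons from ring double bonds plus a heteroatom lone pair. 10 = 4(2)+2, so the system is aromatic and both rings count as aromatic (indole).
3 of the 4 rings are aromatic. Total: 3.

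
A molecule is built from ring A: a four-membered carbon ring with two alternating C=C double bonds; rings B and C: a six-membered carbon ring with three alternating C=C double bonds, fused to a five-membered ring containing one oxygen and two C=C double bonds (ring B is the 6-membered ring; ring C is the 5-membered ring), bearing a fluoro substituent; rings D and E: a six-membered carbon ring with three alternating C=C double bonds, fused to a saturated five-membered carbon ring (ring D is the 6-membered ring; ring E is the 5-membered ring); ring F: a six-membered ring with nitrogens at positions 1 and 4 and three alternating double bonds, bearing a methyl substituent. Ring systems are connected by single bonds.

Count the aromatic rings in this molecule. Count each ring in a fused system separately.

Ring A has only sp² ring atoms; a planar conformation would have a fully conjugated π system of 4 electrons. But 4 = 4(1), which is 4n not 4n+2, so ring A is not aromatic (cyclobutadiene) — cyclobutadiene is antiaromatic and distorts to a rectangle.
Rings B and C form a fused bicyclic system (with one oxygen) with 9 sp² atoms and 10 π electrons from ring double bonds plus a heteroatom lone pair. 10 = 4(2)+2, so the system is aromatic and both rings count as aromatic (benzofuran).
Ring D is fully conjugated (every ring atom contributes a p orbital); 3 ring double bonds give 6 π electrons. 6 = 4(1)+2, so ring D is aromatic (benzene ring).
Ring E has three sp³ carbons, so it is not fully conjugated — not aromatic (cyclopentane ring).
Ring F is fully conjugated (every ring atom contributes a p orbital); 3 ring double bonds give 6 π electrons. 6 = 4(1)+2, so ring F is aromatic (pyrazine).
Aromatic: B, C, D, F. Total: 4.

4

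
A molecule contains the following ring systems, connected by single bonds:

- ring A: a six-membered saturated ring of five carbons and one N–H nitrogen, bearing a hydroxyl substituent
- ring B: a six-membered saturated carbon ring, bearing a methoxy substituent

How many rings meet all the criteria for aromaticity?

0

Ring A has only sp³ atoms, so it is not fully conjugated — not aromatic (piperidine).
Ring B has only sp³ atoms, so it is not fully conjugated — not aromatic (cyclohexane).
No ring is aromatic. Total: 0.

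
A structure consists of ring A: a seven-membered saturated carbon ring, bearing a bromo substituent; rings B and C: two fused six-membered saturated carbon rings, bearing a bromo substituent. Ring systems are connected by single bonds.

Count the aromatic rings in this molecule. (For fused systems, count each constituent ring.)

0

Ring A has only sp³ atoms, so it is not fully conjugated — not aromatic (cycloheptane).
Ring B has only sp³ atoms, so it is not fully conjugated — not aromatic (cyclohexane ring).
Ring C has only sp³ atoms, so it is not fully conjugated — not aromatic (cyclohexane ring).
No ring is aromatic. Total: 0.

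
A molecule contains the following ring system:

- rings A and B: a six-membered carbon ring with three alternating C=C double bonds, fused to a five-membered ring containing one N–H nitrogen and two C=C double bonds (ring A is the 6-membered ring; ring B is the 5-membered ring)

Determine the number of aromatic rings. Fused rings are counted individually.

2

Rings A and B form a fused bicyclic system (with one N–H) with 9 sp² atoms and 10 π electrons from ring double bonds plus a heteroatom lone pair. 10 = 4(2)+2, so the system is aromatic and both rings count as aromatic (indole).
Aromatic: A, B. Total: 2.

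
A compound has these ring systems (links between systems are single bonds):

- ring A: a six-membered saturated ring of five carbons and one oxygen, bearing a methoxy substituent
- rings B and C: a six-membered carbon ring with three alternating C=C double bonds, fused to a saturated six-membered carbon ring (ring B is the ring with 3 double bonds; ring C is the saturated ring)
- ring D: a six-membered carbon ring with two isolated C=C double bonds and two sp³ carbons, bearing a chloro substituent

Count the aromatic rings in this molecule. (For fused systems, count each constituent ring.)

1

Ring A has only sp³ atoms, so it is not fully conjugated — not aromatic (tetrahydropyran).
Ring B is planar and fully conjugated; 3 ring double bonds give 6 π electrons. Since 6 = 4n+2 (n=1), ring B is aromatic (benzene ring).
Ring C has four sp³ carbons, so it is not fully conjugated — not aromatic (cyclohexane ring).
Ring D has two sp³ carbons, so it is not fully conjugated — not aromatic (1,4-cyclohexadiene).
Aromatic: B. Total: 1.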